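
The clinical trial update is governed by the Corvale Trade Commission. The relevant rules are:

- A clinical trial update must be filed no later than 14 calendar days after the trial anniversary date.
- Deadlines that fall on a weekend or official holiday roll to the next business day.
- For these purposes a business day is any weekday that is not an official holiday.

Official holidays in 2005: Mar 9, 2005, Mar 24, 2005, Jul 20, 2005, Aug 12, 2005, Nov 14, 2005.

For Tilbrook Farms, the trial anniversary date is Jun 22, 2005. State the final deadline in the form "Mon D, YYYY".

From Jun 22, 2005, 14 calendar days later is Jul 6, 2005.
Jul 6, 2005 is a Wednesday and not a listed holiday, so it stands.
Final deadline: Jul 6, 2005.

Jul 6, 2005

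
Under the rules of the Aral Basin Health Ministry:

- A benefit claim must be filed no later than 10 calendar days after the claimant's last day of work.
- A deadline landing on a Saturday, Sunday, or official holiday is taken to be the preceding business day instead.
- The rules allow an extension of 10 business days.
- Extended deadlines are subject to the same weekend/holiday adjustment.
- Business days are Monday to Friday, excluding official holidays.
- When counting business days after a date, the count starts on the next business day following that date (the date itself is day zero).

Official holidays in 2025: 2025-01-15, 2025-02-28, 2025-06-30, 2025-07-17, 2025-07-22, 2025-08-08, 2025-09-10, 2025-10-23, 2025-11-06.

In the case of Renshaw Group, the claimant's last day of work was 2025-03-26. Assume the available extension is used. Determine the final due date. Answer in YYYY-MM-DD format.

2025-04-18

Trigger date 2025-03-26 + 10 calendar days = 2025-04-05.
Because 2025-04-05 is a Saturday, the deadline becomes 2025-04-04 (Friday).
Counting 10 further business days from 2025-04-04 reaches 2025-04-18.
2025-04-18 is a Friday and not a listed holiday, so it stands.
Final deadline: 2025-04-18.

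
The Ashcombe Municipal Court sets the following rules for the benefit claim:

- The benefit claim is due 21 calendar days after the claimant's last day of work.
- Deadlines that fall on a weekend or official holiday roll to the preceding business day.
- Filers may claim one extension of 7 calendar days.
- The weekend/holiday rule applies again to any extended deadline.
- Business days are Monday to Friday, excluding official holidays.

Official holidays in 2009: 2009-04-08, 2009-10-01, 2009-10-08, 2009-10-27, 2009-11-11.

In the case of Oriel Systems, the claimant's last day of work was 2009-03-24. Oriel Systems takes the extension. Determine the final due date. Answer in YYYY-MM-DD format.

Adding 21 calendar days to 2009-03-24 gives 2009-04-14.
2009-04-14 (Tuesday) is already a business day.
With the 7-day extension, 2009-04-14 becomes 2009-04-21.
Since 2009-04-21 is a Tuesday and not a holiday, the date is unchanged.
Deadline: 2009-04-21.

2009-04-21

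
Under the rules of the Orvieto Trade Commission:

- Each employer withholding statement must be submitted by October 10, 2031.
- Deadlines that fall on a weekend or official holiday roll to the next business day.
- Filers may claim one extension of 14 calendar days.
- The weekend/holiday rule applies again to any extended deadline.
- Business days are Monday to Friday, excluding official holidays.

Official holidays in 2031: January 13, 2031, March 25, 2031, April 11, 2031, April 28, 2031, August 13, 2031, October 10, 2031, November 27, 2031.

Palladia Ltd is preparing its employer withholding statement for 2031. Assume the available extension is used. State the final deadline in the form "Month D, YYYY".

October 27, 2031

Start from the fixed due date, October 10, 2031.
October 10, 2031 falls on a listed holiday. Rolling to the next business day gives October 13, 2031, a Monday.
Add the 14 calendar-day extension to October 13, 2031: October 27, 2031.
Since October 27, 2031 is a Monday and not a holiday, the date is unchanged.
Final deadline: October 27, 2031.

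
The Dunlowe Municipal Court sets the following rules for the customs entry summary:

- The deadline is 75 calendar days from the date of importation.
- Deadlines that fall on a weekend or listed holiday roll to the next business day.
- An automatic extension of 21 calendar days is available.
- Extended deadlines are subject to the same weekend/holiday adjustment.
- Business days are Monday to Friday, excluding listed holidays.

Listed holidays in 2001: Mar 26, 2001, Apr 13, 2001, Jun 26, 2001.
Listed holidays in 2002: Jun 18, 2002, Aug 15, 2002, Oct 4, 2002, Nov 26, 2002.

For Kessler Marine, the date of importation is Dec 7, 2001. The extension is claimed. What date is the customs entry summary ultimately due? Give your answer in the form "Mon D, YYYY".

From Dec 7, 2001, 75 calendar days later is Feb 20, 2002.
Since Feb 20, 2002 is a Wednesday and not a holiday, the date is unchanged.
With the 21-day extension, Feb 20, 2002 becomes Mar 13, 2002.
Mar 13, 2002 (Wednesday) is already a business day.
Final deadline: Mar 13, 2002.

Mar 13, 2002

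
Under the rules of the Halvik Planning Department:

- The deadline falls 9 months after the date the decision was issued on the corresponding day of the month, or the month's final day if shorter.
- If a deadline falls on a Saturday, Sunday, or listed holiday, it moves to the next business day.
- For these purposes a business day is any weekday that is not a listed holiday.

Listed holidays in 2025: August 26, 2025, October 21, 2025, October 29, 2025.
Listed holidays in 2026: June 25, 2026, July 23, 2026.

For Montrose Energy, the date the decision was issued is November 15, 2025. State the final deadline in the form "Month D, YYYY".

August 17, 2026

Moving 9 months forward from November 15, 2025 on the corresponding day gives August 15, 2026.
Because August 15, 2026 is a Saturday, the deadline becomes August 17, 2026 (Monday).
The final due date is August 17, 2026.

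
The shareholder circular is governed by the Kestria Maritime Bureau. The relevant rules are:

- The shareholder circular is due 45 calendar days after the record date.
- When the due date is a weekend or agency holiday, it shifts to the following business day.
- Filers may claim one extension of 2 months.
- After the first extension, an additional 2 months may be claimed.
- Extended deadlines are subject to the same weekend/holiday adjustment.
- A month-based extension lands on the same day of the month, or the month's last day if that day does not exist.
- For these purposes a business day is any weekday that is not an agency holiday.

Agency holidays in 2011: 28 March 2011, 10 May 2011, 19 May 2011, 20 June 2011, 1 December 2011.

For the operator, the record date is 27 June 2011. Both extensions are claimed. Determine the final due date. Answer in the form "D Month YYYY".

12 December 2011

Trigger date 27 June 2011 + 45 calendar days = 11 August 2011.
11 August 2011 is a Thursday and not a listed holiday, so it stands.
Applying the 2 months extension: 2 months after 11 August 2011 is 11 October 2011.
11 October 2011 is a Tuesday and not a listed holiday, so it stands.
Applying the 2 months extension: 2 months after 11 October 2011 is 11 December 2011.
11 December 2011 falls on a Sunday. Rolling to the next business day gives 12 December 2011, a Monday.
Final deadline: 12 December 2011.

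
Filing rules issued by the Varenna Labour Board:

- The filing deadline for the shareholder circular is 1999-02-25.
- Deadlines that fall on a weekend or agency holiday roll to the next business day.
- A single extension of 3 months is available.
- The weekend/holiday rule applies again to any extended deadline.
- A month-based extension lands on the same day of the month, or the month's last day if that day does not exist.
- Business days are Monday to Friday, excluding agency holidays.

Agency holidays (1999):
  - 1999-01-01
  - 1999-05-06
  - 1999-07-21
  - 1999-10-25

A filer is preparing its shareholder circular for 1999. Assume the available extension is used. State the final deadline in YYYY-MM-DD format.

1999-05-25

The stated deadline is 1999-02-25.
Since 1999-02-25 is a Thursday and not a holiday, the date is unchanged.
Add 3 months to 1999-02-25: 1999-05-25.
1999-05-25 is a Tuesday and not a listed holiday, so it stands.
The final due date is 1999-05-25.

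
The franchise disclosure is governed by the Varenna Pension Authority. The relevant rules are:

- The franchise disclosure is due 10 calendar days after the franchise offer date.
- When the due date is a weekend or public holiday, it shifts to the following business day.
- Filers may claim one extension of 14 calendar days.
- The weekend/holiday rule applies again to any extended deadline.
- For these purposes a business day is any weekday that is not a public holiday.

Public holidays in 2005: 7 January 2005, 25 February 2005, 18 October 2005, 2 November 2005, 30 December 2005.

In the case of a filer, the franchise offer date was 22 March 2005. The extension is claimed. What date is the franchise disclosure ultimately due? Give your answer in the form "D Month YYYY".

15 April 2005

Trigger date 22 March 2005 + 10 calendar days = 1 April 2005.
1 April 2005 is a Friday and not a listed holiday, so it stands.
With the 14-day extension, 1 April 2005 becomes 15 April 2005.
15 April 2005 (Friday) is already a business day.
The final due date is 15 April 2005.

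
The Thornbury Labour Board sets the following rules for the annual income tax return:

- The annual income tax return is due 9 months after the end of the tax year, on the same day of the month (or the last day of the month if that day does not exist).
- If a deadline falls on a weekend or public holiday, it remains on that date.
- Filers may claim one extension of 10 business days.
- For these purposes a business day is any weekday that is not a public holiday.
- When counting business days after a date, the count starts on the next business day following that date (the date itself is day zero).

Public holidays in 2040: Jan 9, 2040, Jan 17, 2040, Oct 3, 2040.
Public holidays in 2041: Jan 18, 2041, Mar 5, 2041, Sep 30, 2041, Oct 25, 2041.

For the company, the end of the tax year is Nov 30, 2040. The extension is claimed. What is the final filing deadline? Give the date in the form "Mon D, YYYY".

9 months after Nov 30, 2040, on the same day of the month, is Aug 30, 2041.
Aug 30, 2041 falls on a Friday. The rules make no weekend/holiday allowance, so it remains Aug 30, 2041.
Counting 10 further business days from Aug 30, 2041 reaches Sep 13, 2041.
No adjustment is made for weekends or holidays, so Sep 13, 2041 stands.
Deadline: Sep 13, 2041.

Sep 13, 2041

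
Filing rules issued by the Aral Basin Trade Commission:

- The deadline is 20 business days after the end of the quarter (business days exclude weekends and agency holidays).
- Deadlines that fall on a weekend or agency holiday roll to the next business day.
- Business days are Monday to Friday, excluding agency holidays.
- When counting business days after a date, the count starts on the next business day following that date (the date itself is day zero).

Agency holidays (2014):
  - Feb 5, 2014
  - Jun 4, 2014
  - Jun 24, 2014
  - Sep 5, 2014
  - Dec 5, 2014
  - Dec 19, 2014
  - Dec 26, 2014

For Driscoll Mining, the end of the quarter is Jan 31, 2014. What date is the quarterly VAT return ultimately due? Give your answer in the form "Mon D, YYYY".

Mar 3, 2014

Starting the day after Jan 31, 2014 and counting 20 business days lands on Mar 3, 2014.
Mar 3, 2014 is a Monday and not a listed holiday, so it stands.
Deadline: Mar 3, 2014.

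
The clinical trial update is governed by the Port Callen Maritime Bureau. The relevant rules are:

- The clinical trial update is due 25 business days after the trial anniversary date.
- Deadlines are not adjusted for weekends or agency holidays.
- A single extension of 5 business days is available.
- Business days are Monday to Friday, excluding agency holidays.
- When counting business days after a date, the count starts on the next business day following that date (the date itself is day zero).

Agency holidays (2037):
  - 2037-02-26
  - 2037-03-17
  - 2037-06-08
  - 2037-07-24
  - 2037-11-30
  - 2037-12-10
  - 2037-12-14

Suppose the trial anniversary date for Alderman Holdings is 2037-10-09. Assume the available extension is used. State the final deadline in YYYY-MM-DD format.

Counting 25 business days after 2037-10-09 (skipping weekends and listed holidays) reaches 2037-11-13.
2037-11-13 falls on a Friday. The rules make no weekend/holiday allowance, so it remains 2037-11-13.
Counting 5 further business days from 2037-11-13 reaches 2037-11-20.
2037-11-20 is a Friday; no weekend or holiday adjustment applies.
Deadline: 2037-11-20.

2037-11-20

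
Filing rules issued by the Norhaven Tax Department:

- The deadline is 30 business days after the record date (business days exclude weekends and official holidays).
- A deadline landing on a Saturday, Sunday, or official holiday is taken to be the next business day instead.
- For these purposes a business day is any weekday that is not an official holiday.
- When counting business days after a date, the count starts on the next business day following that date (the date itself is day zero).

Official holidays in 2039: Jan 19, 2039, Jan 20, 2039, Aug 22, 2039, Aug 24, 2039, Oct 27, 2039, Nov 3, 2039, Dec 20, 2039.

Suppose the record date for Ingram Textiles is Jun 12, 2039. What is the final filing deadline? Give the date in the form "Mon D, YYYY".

Jul 22, 2039

Starting the day after Jun 12, 2039 and counting 30 business days lands on Jul 22, 2039.
Jul 22, 2039 is a Friday and not a listed holiday, so it stands.
So the filing is due Jul 22, 2039.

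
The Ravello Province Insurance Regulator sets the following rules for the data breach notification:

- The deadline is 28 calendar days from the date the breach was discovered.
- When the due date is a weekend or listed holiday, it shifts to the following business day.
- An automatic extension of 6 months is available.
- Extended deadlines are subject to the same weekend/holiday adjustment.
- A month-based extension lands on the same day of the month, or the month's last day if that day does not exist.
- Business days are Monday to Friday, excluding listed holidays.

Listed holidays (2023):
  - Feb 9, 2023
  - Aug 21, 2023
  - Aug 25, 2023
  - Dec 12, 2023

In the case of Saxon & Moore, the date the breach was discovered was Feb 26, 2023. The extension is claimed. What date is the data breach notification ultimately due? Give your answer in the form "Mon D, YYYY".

28 calendar days after Feb 26, 2023 is Mar 26, 2023.
Mar 26, 2023 is a Sunday, so it moves to the next business day, Mar 27, 2023 (Monday).
The 6 months extension carries Mar 27, 2023 to Sep 27, 2023.
Since Sep 27, 2023 is a Wednesday and not a holiday, the date is unchanged.
The final due date is Sep 27, 2023.

Sep 27, 2023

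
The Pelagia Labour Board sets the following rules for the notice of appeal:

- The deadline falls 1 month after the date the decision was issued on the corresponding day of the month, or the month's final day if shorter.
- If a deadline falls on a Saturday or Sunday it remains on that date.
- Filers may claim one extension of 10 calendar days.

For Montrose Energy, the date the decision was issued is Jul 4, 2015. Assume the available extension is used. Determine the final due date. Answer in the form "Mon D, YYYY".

Moving 1 month forward from Jul 4, 2015 on the corresponding day gives Aug 4, 2015.
No adjustment is made for weekends or holidays, so Aug 4, 2015 stands.
With the 10-day extension, Aug 4, 2015 becomes Aug 14, 2015.
No adjustment is made for weekends or holidays, so Aug 14, 2015 stands.
So the filing is due Aug 14, 2015.

Aug 14, 2015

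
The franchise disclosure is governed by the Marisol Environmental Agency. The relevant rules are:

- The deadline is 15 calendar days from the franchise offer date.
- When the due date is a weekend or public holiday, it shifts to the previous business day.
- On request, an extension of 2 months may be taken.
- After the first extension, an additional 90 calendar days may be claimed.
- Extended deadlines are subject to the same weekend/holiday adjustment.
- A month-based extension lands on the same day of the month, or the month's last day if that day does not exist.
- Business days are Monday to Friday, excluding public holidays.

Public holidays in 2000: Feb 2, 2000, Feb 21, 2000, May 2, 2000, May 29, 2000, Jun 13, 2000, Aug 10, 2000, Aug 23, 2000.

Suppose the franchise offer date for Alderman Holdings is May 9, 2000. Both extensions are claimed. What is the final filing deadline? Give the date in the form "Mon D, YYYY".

From May 9, 2000, 15 calendar days later is May 24, 2000.
May 24, 2000 falls on a Wednesday, which is a business day, so no adjustment is needed.
Applying the 2 months extension: 2 months after May 24, 2000 is Jul 24, 2000.
Jul 24, 2000 falls on a Monday, which is a business day, so no adjustment is needed.
The 90-calendar-day extension moves the deadline from Jul 24, 2000 to Oct 22, 2000.
Oct 22, 2000 is a Sunday, so it moves to the preceding business day, Oct 20, 2000 (Friday).
Final deadline: Oct 20, 2000.

Oct 20, 2000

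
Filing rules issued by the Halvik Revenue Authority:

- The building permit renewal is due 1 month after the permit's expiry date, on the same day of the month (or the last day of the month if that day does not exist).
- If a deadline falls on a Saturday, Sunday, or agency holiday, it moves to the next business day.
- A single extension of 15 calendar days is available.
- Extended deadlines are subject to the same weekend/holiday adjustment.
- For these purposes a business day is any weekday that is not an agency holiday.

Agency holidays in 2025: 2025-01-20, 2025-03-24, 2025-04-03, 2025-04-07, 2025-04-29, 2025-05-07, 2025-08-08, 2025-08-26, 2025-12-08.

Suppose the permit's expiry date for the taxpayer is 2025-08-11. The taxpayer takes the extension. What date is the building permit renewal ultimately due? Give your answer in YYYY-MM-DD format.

2025-09-26

Moving 1 month forward from 2025-08-11 on the corresponding day gives 2025-09-11.
2025-09-11 is a Thursday and not a listed holiday, so it stands.
Applying the 15-calendar-day extension: 2025-09-11 + 15 days = 2025-09-26.
2025-09-26 falls on a Friday, which is a business day, so no adjustment is needed.
So the filing is due 2025-09-26.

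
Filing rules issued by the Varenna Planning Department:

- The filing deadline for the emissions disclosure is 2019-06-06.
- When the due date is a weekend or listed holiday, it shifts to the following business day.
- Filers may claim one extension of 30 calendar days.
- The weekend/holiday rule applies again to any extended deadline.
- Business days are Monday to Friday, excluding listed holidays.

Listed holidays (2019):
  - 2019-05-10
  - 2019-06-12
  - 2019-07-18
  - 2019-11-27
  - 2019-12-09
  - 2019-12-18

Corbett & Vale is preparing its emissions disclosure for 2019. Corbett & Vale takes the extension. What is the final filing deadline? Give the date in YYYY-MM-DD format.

The stated deadline is 2019-06-06.
2019-06-06 is a Thursday and not a listed holiday, so it stands.
Add the 30 calendar-day extension to 2019-06-06: 2019-07-06.
2019-07-06 falls on a Saturday. Rolling to the next business day gives 2019-07-08, a Monday.
Deadline: 2019-07-08.

2019-07-08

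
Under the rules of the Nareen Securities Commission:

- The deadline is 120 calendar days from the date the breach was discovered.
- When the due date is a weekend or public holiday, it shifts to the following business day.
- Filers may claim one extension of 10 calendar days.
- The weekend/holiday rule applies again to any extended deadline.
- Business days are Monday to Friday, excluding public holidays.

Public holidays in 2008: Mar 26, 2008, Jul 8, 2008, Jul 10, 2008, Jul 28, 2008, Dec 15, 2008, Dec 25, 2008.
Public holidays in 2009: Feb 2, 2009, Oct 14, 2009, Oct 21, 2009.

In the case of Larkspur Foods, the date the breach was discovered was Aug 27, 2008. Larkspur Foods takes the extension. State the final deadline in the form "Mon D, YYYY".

Jan 5, 2009

Adding 120 calendar days to Aug 27, 2008 gives Dec 25, 2008.
Dec 25, 2008 falls on a listed holiday. Rolling to the next business day gives Dec 26, 2008, a Friday.
The 10-calendar-day extension moves the deadline from Dec 26, 2008 to Jan 5, 2009.
Jan 5, 2009 falls on a Monday, which is a business day, so no adjustment is needed.
So the filing is due Jan 5, 2009.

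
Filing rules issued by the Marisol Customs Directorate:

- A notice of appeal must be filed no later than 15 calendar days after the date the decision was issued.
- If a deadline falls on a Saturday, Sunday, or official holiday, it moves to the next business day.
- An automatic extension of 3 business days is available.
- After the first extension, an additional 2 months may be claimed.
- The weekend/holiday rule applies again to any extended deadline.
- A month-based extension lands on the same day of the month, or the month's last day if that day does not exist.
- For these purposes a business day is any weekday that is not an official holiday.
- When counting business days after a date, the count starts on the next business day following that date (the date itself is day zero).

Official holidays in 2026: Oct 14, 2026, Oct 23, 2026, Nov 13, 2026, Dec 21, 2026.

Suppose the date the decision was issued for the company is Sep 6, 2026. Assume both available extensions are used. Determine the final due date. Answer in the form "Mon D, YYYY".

From Sep 6, 2026, 15 calendar days later is Sep 21, 2026.
Since Sep 21, 2026 is a Monday and not a holiday, the date is unchanged.
The 3-business-day extension runs from Sep 21, 2026 to Sep 24, 2026.
Sep 24, 2026 falls on a Thursday, which is a business day, so no adjustment is needed.
The 2 months extension carries Sep 24, 2026 to Nov 24, 2026.
Nov 24, 2026 (Tuesday) is already a business day.
So the filing is due Nov 24, 2026.

Nov 24, 2026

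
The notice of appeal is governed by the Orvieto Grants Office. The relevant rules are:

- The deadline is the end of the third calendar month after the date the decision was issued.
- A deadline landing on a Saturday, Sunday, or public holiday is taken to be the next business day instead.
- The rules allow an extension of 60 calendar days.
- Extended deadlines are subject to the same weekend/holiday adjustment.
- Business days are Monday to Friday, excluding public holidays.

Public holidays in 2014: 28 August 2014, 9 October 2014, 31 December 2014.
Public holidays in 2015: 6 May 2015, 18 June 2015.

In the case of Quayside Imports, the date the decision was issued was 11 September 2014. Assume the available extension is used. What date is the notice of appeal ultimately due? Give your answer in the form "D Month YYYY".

3 months after 11 September 2014 falls in December 2014; the last day of that month is 31 December 2014.
31 December 2014 is a listed holiday; the next business day is 1 January 2015 (Thursday).
Applying the 60-calendar-day extension: 1 January 2015 + 60 days = 2 March 2015.
2 March 2015 falls on a Monday, which is a business day, so no adjustment is needed.
Final deadline: 2 March 2015.

2 March 2015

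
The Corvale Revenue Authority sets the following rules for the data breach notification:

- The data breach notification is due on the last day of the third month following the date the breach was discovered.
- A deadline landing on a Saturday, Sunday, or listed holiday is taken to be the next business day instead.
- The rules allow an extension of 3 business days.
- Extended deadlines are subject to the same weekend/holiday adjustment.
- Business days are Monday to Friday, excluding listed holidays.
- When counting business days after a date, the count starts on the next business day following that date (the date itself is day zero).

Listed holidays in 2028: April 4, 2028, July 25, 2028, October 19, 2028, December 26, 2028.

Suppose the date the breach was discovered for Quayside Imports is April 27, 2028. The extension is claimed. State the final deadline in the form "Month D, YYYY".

August 3, 2028

The third month after April 27, 2028 is July 2028, whose last day is July 31, 2028.
Since July 31, 2028 is a Monday and not a holiday, the date is unchanged.
Counting 3 further business days from July 31, 2028 reaches August 3, 2028.
August 3, 2028 (Thursday) is already a business day.
The final due date is August 3, 2028.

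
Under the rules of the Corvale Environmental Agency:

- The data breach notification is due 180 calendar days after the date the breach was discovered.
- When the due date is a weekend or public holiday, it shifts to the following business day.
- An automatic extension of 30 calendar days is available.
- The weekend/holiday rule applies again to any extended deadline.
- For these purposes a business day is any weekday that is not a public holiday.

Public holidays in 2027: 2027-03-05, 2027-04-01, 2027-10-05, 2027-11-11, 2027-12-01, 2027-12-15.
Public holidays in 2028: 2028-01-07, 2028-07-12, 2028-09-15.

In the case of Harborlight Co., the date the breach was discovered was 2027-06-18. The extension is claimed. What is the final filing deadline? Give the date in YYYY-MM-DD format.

2028-01-17

Trigger date 2027-06-18 + 180 calendar days = 2027-12-15.
2027-12-15 is a listed holiday; the next business day is 2027-12-16 (Thursday).
With the 30-day extension, 2027-12-16 becomes 2028-01-15.
2028-01-15 falls on a Saturday. Rolling to the next business day gives 2028-01-17, a Monday.
So the filing is due 2028-01-17.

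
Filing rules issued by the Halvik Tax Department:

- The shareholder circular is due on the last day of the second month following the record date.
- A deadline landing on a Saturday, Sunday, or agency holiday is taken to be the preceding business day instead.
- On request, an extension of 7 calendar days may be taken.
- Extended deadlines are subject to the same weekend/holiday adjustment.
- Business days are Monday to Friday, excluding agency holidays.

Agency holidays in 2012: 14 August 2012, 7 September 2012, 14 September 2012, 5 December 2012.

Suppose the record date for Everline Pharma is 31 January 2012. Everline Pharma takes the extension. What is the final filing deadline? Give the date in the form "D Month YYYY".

2 months after 31 January 2012 falls in March 2012; the last day of that month is 31 March 2012.
31 March 2012 is a Saturday, so it moves to the preceding business day, 30 March 2012 (Friday).
Add the 7 calendar-day extension to 30 March 2012: 6 April 2012.
6 April 2012 is a Friday and not a listed holiday, so it stands.
Final deadline: 6 April 2012.

6 April 2012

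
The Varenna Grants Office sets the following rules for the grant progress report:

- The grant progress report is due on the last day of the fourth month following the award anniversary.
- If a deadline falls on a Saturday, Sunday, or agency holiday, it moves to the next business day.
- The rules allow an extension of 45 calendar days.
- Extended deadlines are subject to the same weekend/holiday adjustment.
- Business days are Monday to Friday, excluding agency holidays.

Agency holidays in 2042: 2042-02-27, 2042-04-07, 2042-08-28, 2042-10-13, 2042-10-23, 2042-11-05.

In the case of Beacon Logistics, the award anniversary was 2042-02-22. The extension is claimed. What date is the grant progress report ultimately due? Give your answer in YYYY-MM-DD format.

4 months after 2042-02-22 falls in June 2042; the last day of that month is 2042-06-30.
2042-06-30 is a Monday and not a listed holiday, so it stands.
Add the 45 calendar-day extension to 2042-06-30: 2042-08-14.
2042-08-14 is a Thursday and not a listed holiday, so it stands.
Deadline: 2042-08-14.

2042-08-14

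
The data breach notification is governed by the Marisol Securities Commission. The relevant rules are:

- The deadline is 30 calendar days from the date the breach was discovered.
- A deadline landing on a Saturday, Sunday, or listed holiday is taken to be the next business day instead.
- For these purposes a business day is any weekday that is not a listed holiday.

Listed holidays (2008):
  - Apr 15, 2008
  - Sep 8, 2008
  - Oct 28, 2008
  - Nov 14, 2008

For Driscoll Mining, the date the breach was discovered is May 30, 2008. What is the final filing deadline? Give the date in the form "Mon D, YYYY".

Jun 30, 2008

30 calendar days after May 30, 2008 is Jun 29, 2008.
Jun 29, 2008 falls on a Sunday. Rolling to the next business day gives Jun 30, 2008, a Monday.
So the filing is due Jun 30, 2008.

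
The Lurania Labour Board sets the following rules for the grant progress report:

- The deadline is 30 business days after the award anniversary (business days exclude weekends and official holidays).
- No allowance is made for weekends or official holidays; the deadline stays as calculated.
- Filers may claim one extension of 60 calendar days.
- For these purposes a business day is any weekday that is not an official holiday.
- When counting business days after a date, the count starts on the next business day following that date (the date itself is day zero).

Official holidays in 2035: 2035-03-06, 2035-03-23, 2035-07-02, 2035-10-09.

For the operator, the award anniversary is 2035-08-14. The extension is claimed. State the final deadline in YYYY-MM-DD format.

2035-11-24

30 business days after 2035-08-14, excluding weekends and holidays, is 2035-09-25.
2035-09-25 is a Tuesday; no weekend or holiday adjustment applies.
Add the 60 calendar-day extension to 2035-09-25: 2035-11-24.
2035-11-24 is a Saturday; no weekend or holiday adjustment applies.
Deadline: 2035-11-24.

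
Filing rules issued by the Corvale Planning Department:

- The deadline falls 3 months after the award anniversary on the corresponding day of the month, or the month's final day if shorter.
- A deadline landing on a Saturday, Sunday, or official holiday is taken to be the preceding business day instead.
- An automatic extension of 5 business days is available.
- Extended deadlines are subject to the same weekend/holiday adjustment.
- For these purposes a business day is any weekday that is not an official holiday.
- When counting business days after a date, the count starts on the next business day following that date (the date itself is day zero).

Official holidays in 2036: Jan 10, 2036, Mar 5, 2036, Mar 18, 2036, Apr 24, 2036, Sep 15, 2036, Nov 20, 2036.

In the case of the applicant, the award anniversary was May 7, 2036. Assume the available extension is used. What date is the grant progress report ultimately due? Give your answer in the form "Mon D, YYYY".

3 months after May 7, 2036, on the same day of the month, is Aug 7, 2036.
Aug 7, 2036 is a Thursday and not a listed holiday, so it stands.
Applying the 5-business-day extension: 5 business days after Aug 7, 2036 is Aug 14, 2036.
Aug 14, 2036 is a Thursday and not a listed holiday, so it stands.
So the filing is due Aug 14, 2036.

Aug 14, 2036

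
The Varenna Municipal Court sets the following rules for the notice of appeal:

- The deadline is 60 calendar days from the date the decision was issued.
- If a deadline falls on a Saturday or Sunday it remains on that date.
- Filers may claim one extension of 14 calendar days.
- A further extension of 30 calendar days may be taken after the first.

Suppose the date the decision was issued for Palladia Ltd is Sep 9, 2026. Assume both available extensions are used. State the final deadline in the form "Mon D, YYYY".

Dec 22, 2026

Trigger date Sep 9, 2026 + 60 calendar days = Nov 8, 2026.
No adjustment is made for weekends or holidays, so Nov 8, 2026 stands.
With the 14-day extension, Nov 8, 2026 becomes Nov 22, 2026.
Nov 22, 2026 is a Sunday; no weekend or holiday adjustment applies.
The 30-calendar-day extension moves the deadline from Nov 22, 2026 to Dec 22, 2026.
No adjustment is made for weekends or holidays, so Dec 22, 2026 stands.
The final due date is Dec 22, 2026.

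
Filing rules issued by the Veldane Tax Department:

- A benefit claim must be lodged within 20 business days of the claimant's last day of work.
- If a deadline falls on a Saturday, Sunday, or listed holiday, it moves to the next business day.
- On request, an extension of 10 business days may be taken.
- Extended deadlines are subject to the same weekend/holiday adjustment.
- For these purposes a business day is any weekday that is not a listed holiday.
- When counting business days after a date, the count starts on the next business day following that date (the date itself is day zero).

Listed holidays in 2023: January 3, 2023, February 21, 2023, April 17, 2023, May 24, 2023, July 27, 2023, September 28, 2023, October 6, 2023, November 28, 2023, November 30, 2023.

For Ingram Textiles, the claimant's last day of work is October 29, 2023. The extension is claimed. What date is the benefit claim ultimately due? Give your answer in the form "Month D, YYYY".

Counting 20 business days after October 29, 2023 (skipping weekends and listed holidays) reaches November 24, 2023.
November 24, 2023 (Friday) is already a business day.
The 10-business-day extension runs from November 24, 2023 to December 12, 2023.
Since December 12, 2023 is a Tuesday and not a holiday, the date is unchanged.
Final deadline: December 12, 2023.

December 12, 2023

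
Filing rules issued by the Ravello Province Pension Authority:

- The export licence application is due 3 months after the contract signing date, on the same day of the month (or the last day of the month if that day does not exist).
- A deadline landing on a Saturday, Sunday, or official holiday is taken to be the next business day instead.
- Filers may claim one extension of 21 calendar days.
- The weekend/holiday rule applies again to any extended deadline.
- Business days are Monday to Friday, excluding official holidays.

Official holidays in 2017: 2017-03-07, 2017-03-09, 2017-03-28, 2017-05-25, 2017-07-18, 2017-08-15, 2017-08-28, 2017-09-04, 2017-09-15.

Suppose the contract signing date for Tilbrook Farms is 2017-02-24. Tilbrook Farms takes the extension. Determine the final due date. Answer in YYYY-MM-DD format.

3 months after 2017-02-24, on the same day of the month, is 2017-05-24.
Since 2017-05-24 is a Wednesday and not a holiday, the date is unchanged.
The 21-calendar-day extension moves the deadline from 2017-05-24 to 2017-06-14.
2017-06-14 falls on a Wednesday, which is a business day, so no adjustment is needed.
Final deadline: 2017-06-14.

2017-06-14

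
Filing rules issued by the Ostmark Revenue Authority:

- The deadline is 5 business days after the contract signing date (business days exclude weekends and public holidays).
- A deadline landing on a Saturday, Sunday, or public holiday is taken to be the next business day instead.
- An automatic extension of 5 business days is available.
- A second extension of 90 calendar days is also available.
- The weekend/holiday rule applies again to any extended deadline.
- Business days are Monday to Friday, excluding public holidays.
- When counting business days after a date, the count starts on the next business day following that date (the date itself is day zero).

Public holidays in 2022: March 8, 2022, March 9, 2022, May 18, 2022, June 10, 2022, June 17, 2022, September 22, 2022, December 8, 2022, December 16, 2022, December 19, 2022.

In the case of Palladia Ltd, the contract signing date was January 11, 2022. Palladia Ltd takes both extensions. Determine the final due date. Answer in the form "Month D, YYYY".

April 25, 2022

Counting 5 business days after January 11, 2022 (skipping weekends and listed holidays) reaches January 18, 2022.
January 18, 2022 (Tuesday) is already a business day.
Counting 5 further business days from January 18, 2022 reaches January 25, 2022.
January 25, 2022 is a Tuesday and not a listed holiday, so it stands.
Add the 90 calendar-day extension to January 25, 2022: April 25, 2022.
April 25, 2022 falls on a Monday, which is a business day, so no adjustment is needed.
So the filing is due April 25, 2022.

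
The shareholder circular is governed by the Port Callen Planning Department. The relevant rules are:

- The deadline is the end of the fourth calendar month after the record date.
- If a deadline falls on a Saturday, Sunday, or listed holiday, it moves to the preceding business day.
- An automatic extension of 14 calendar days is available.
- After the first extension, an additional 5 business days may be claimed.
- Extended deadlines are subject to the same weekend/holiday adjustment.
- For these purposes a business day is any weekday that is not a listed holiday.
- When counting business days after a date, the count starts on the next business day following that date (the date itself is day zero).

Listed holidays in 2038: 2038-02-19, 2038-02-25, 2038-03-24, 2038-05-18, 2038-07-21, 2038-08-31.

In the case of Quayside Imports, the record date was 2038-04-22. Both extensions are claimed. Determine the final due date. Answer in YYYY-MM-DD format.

2038-09-20

4 months after 2038-04-22 is August 2038; that month ends on 2038-08-31.
2038-08-31 is a listed holiday; the preceding business day is 2038-08-30 (Monday).
With the 14-day extension, 2038-08-30 becomes 2038-09-13.
2038-09-13 (Monday) is already a business day.
The 5-business-day extension runs from 2038-09-13 to 2038-09-20.
2038-09-20 falls on a Monday, which is a business day, so no adjustment is needed.
Deadline: 2038-09-20.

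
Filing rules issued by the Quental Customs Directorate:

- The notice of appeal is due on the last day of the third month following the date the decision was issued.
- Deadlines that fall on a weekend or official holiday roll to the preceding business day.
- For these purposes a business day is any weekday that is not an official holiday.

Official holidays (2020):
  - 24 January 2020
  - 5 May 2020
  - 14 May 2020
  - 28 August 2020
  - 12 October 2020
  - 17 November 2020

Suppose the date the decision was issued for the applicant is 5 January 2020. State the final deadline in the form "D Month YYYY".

30 April 2020

3 months after 5 January 2020 is April 2020; that month ends on 30 April 2020.
30 April 2020 falls on a Thursday, which is a business day, so no adjustment is needed.
The final due date is 30 April 2020.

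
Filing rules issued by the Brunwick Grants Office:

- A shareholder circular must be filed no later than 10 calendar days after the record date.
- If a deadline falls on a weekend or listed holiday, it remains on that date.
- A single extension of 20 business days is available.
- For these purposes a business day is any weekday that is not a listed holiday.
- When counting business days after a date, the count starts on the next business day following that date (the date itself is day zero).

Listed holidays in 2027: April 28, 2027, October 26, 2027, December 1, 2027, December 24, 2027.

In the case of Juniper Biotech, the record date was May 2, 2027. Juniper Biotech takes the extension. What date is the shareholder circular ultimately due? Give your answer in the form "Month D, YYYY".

June 9, 2027

From May 2, 2027, 10 calendar days later is May 12, 2027.
May 12, 2027 falls on a Wednesday. The rules make no weekend/holiday allowance, so it remains May 12, 2027.
Applying the 20-business-day extension: 20 business days after May 12, 2027 is June 9, 2027.
June 9, 2027 falls on a Wednesday. The rules make no weekend/holiday allowance, so it remains June 9, 2027.
So the filing is due June 9, 2027.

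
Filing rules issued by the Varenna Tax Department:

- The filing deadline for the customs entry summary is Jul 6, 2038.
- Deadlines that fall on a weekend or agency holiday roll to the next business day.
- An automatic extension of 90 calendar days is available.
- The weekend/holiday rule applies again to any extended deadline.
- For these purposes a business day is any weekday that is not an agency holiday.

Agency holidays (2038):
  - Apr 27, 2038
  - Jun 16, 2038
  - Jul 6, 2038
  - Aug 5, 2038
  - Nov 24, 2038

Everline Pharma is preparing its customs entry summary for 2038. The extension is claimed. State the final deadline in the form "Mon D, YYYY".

Oct 5, 2038

Start from the fixed due date, Jul 6, 2038.
Jul 6, 2038 falls on a listed holiday. Rolling to the next business day gives Jul 7, 2038, a Wednesday.
The 90-calendar-day extension moves the deadline from Jul 7, 2038 to Oct 5, 2038.
Oct 5, 2038 is a Tuesday and not a listed holiday, so it stands.
The final due date is Oct 5, 2038.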